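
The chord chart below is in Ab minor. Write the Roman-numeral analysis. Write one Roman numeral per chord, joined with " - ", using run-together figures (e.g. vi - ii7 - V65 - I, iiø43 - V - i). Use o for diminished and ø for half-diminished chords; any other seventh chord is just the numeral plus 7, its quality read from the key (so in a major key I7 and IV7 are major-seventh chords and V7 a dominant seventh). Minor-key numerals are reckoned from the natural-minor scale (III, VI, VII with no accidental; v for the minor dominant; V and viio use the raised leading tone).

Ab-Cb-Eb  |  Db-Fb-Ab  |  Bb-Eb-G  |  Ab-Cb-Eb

i - iv - V64 - i

Ab-Cb-Eb has root Ab, degree 1 in Ab minor, so i.
Db-Fb-Ab: minor triad on Db = scale degree 4 → iv.
Bb-Eb-G has root Eb, degree 5 in Ab minor, so V64.
Ab-Cb-Eb: root Ab is the tonic; minor triad there is i.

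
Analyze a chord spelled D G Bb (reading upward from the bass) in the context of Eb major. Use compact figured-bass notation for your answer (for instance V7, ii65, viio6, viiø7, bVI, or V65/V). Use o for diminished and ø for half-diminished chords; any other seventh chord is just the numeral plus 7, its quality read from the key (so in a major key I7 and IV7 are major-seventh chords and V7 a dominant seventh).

iii64

Stacked in thirds the chord is G-Bb-D: a minor triad on G.
G is scale degree 3 in Eb major, and a minor triad on that degree is written iii.
With D in the bass the chord is in second inversion, so the figured bass is 64.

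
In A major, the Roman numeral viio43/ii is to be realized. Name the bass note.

E

The applied chord viio43/ii is rooted on A#: A#-C#-E-G.
The figure 43 means second inversion — the fifth is in the bass.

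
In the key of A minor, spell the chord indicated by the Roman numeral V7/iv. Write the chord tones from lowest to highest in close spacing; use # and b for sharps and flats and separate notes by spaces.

V7/iv is a secondary dominant — the dominant seventh of iv. iv in A minor is D, so the applied chord's root is A, a perfect fifth above.
Building a dominant seventh chord on A gives A-C#-E-G.

A C# E G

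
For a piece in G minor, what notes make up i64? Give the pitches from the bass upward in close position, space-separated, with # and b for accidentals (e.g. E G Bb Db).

D G Bb

The numeral's case and figure indicate a minor triad. In G minor its root, the first degree, is G.
That chord is spelled G-Bb-D.
With the 64 figure the chord is in second inversion; from the bass D upward in close position it reads D-G-Bb.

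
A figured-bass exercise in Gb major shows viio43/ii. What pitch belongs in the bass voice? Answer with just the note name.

Db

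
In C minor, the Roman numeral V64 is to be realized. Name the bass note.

V in C minor has root G; the chord is G-B-D.
The figure 64 means second inversion — the fifth is in the bass.

D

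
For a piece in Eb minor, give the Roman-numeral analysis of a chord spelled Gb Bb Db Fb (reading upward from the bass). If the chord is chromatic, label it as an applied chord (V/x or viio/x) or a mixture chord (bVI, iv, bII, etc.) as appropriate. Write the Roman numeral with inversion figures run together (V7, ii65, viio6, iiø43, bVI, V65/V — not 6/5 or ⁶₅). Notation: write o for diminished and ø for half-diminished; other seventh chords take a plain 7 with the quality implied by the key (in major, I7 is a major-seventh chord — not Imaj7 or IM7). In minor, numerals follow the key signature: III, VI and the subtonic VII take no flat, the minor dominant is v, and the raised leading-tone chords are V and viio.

The pitches Gb-Bb-Db-Fb form a dominant seventh chord rooted on Gb.
Gb is not a diatonic chord root with this quality in Eb minor, but it lies a perfect fifth above Cb (VI), so the chord functions as an applied dominant of VI.

V7/VI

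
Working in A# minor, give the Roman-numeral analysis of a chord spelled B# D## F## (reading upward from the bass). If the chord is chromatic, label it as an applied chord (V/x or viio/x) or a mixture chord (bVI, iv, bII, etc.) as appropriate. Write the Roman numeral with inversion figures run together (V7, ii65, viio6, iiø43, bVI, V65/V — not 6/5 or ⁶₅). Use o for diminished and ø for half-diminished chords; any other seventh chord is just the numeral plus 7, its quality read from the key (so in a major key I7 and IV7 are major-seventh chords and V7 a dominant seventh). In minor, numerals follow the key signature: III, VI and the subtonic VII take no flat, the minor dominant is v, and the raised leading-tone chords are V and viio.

V/V

The pitches B#-D##-F## form a major triad rooted on B#.
B# is not a diatonic chord root with this quality in A# minor, but it lies a perfect fifth above E# (V), so the chord functions as an applied dominant of V.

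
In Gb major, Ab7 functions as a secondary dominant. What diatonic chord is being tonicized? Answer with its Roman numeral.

The chord is a dominant seventh chord on Ab.
A dominant resolves down a perfect fifth: Ab → Db. In Gb major, Db is scale degree 5, i.e. V.

V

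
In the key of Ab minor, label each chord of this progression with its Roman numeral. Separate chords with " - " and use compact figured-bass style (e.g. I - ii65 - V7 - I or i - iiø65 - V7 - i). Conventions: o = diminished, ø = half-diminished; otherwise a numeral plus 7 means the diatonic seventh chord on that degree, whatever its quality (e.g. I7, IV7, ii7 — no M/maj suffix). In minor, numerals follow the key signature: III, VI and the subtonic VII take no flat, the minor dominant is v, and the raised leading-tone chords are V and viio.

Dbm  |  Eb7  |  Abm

Dbm: root Db is the subdominant; minor triad there is iv.
Eb7 has root Eb, degree 5 in Ab minor, so V7.
Abm has root Ab, degree 1 in Ab minor, so i.

iv - V7 - i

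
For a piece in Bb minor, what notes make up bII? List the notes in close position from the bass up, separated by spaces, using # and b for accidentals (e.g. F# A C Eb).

Cb Eb Gb

Scale degree 2 in Bb minor is C; lowering it a half step gives Cb. bII is the Neapolitan chord — a major triad on the lowered second degree.
So the chord is Cb-Eb-Gb, a major triad.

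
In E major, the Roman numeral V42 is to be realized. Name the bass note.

A

V in E major has root B; the chord is B-D#-F#-A.
The figure 42 means third inversion — the seventh is in the bass.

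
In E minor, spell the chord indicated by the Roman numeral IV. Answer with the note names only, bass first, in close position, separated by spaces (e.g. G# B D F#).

IV is the major subdominant, borrowed from the parallel major. In E minor that root is A.
So the chord is A-C#-E.

A C# E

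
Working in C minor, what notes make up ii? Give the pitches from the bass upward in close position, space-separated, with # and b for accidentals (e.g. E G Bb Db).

ii is the minor supertonic, borrowed from the parallel major (the Dorian ii). In C minor that root is D.
So the chord is D-F-A.

D F A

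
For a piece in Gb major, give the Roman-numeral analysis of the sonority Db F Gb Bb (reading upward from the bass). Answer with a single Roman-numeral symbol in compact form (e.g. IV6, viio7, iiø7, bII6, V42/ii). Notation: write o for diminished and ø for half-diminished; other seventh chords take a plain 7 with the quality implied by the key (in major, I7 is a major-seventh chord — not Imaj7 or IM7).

I43

The pitches Gb-Bb-Db-F form a major seventh chord rooted on Gb.
Gb is scale degree 1 in Gb major, and a major seventh chord on that degree is written I7.
With Db in the bass the chord is in second inversion, so the figured bass is 43.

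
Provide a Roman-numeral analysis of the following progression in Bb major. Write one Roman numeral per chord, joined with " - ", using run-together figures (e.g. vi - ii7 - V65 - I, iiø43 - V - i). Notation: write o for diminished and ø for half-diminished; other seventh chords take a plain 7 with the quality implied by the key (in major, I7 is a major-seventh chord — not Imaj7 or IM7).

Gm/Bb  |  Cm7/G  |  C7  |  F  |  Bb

vi6 - ii43 - V7/V - V - I

Gm/Bb: minor triad on G = scale degree 6 → vi6.
Cm7/G: root C is the supertonic; minor seventh chord there is ii43.
C7: chromatic; C is V of V, so V7/V.
F: root F is the dominant; major triad there is V.
Bb: root Bb is the tonic; major triad there is I.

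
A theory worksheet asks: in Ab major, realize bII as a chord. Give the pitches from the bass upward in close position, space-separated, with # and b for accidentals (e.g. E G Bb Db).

Bbb Db Fb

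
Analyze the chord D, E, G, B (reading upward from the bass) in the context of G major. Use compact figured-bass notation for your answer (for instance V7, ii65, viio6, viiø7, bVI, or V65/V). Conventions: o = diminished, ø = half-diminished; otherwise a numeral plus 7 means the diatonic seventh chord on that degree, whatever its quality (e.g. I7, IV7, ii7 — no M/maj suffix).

vi42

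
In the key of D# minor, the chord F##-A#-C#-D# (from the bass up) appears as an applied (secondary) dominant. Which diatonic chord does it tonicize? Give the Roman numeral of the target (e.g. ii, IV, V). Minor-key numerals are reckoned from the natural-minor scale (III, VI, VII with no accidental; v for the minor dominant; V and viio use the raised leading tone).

The chord is a dominant seventh chord on D#.
A dominant resolves down a perfect fifth: D# → G#. In D# minor, G# is scale degree 4, i.e. iv.

iv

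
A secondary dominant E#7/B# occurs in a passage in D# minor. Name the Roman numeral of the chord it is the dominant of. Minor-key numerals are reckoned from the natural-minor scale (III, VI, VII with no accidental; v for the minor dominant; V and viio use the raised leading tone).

V

The chord is a dominant seventh chord on E#.
A dominant resolves down a perfect fifth: E# → A#. In D# minor, A# is scale degree 5, i.e. V.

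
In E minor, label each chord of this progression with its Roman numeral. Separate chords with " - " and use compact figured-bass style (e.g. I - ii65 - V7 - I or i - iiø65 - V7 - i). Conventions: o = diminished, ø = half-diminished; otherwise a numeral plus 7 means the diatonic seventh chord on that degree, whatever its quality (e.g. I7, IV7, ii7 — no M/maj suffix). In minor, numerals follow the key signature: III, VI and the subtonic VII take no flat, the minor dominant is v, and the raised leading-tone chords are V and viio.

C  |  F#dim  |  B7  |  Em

C: root C is the submediant; major triad there is VI.
F#dim: diminished triad on F# = scale degree 2 → iio.
B7: dominant seventh chord on B = scale degree 5 → V7.
Em: root E is the tonic; minor triad there is i.

VI - iio - V7 - i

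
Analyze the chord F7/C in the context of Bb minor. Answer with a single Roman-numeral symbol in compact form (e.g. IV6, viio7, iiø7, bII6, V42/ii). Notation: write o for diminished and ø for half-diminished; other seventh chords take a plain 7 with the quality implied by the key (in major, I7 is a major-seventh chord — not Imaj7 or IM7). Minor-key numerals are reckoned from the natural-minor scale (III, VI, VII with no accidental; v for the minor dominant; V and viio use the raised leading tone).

V43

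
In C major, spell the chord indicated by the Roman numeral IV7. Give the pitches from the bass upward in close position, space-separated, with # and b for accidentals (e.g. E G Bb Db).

The numeral's case and figure indicate a major seventh chord. In C major its root, the fourth degree, is F.
That chord is spelled F-A-C-E.

F A C E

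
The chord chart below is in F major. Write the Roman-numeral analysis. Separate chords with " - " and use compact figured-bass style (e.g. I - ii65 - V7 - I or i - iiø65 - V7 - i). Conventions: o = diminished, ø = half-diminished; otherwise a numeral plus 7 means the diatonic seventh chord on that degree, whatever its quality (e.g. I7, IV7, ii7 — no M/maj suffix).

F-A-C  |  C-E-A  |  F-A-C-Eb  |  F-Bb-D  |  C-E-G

F-A-C has root F, degree 1 in F major, so I.
C-E-A: minor triad on A = scale degree 3 → iii6.
F-A-C-Eb is the secondary dominant of IV (dominant seventh chord on F): V7/IV.
F-Bb-D has root Bb, degree 4 in F major, so IV64.
C-E-G has root C, degree 5 in F major, so V.

I - iii6 - V7/IV - IV64 - V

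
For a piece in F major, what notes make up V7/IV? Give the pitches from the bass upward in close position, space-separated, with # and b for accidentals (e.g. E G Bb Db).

The slash means an applied dominant: we want the dominant of IV. In F major, IV is Bb major, and its dominant is built on F.
Building a dominant seventh chord on F gives F-A-C-Eb.

F A C Eb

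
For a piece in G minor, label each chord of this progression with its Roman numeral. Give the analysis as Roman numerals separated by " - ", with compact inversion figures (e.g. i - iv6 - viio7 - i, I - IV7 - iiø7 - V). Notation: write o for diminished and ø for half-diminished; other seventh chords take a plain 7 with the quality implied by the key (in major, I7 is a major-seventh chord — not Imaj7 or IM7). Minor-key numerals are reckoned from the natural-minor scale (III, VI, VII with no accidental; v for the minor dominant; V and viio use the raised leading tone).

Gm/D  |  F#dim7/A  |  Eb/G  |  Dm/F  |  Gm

Gm/D: minor triad on G = scale degree 1 → i64.
F#dim7/A: root F# is the leading tone; fully diminished seventh chord there is viio65.
Eb/G: major triad on Eb = scale degree 6 → VI6.
Dm/F has root D, degree 5 in G minor, so v6.
Gm has root G, degree 1 in G minor, so i.

i64 - viio65 - VI6 - v6 - i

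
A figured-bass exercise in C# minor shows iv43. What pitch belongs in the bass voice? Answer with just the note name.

iv in C# minor has root F#; the chord is F#-A-C#-E.
The figure 43 means second inversion — the fifth is in the bass.

C#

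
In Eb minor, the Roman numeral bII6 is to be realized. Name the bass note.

Ab

bII in Eb minor has root Fb; the chord is Fb-Ab-Cb.
The figure 6 means first inversion — the third is in the bass.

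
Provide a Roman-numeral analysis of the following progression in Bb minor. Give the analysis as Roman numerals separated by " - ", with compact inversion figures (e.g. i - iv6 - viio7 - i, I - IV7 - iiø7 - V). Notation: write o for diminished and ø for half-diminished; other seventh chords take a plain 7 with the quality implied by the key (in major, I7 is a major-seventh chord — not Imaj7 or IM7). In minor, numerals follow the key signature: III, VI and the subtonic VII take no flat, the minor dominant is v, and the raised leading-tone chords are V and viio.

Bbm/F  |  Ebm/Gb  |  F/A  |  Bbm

i64 - iv6 - V6 - i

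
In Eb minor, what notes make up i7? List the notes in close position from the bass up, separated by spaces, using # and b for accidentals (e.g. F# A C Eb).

Eb Gb Bb Db

In Eb minor, the first degree is Eb, and the diatonic chord built there is a minor seventh chord.
That chord is spelled Eb-Gb-Bb-Db.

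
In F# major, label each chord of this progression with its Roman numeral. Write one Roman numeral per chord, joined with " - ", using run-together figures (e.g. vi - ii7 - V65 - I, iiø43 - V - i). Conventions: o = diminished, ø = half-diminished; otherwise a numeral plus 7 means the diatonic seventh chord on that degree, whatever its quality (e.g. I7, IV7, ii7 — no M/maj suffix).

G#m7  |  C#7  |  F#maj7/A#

ii7 - V7 - I65

G#m7: minor seventh chord on G# = scale degree 2 → ii7.
C#7: dominant seventh chord on C# = scale degree 5 → V7.
F#maj7/A#: major seventh chord on F# = scale degree 1 → I65.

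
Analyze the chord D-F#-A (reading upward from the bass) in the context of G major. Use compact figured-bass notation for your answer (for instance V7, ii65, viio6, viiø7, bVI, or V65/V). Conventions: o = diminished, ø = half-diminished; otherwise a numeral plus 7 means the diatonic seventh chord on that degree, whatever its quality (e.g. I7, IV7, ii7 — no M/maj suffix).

The pitches D-F#-A form a major triad rooted on D.
D is scale degree 5 in G major, and a major triad on that degree is written V.

V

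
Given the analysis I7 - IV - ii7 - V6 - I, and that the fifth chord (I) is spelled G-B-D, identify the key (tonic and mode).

G major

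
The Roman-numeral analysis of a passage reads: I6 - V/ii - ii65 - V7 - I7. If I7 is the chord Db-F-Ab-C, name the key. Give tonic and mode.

Db major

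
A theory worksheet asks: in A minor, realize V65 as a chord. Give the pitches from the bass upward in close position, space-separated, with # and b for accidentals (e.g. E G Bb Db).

G# B D E

In A minor, the dominant is E. The dominant is major (leading tone raised), so V is a dominant seventh chord.
That chord is spelled E-G#-B-D.
The figured bass 65 indicates first inversion, placing the third (G#) in the bass: G#-B-D-E.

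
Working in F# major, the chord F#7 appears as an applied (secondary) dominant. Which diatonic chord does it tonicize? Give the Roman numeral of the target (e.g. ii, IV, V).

The chord is a dominant seventh chord on F#.
A dominant resolves down a perfect fifth: F# → B. In F# major, B is scale degree 4, i.e. IV.

IV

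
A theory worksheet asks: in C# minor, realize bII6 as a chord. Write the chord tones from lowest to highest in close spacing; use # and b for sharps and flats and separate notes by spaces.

Scale degree 2 in C# minor is D#; lowering it a half step gives D. bII6 is the Neapolitan sixth — a major triad on the lowered second degree, here in its customary first inversion.
So the chord is D-F#-A, a major triad.
With the 6 figure the chord is in first inversion; from the bass F# upward in close position it reads F#-A-D.

F# A D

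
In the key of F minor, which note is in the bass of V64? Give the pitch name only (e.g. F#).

G

V in F minor has root C; the chord is C-E-G.
The figure 64 means second inversion — the fifth is in the bass.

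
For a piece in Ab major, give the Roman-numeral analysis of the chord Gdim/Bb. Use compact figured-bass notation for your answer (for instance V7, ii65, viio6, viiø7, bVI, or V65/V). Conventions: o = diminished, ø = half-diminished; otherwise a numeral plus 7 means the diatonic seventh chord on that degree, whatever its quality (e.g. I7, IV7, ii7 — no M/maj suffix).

viio6

Stacked in thirds the chord is G-Bb-Db: a diminished triad on G.
G is scale degree 7 in Ab major, and a diminished triad on that degree is written viio.
With Bb in the bass the chord is in first inversion, so the figured bass is 6.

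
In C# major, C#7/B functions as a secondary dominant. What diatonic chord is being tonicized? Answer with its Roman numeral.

The chord is a dominant seventh chord on C#.
A dominant resolves down a perfect fifth: C# → F#. In C# major, F# is scale degree 4, i.e. IV.

IV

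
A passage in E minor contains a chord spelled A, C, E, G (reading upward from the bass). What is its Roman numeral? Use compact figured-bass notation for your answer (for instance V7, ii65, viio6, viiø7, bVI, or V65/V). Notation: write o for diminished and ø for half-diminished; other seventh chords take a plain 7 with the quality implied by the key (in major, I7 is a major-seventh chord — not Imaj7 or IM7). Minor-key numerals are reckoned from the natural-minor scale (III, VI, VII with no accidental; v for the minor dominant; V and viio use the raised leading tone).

The pitches A-C-E-G form a minor seventh chord rooted on A.
In E minor, A is the subdominant; the diatonic minor seventh chord there is iv7.

iv7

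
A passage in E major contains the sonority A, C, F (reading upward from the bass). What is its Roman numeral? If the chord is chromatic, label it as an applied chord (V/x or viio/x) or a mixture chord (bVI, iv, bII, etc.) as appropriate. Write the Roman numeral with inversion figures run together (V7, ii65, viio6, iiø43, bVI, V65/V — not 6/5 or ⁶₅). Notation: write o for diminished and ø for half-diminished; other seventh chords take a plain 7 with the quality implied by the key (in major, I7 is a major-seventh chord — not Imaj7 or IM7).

bII6

The pitches F-A-C form a major triad rooted on F.
F is the lowered second degree of E major (diatonic 2 would be F#). This is the Neapolitan sixth — a major triad on the lowered second degree, here in its customary first inversion.
With A in the bass the chord is in first inversion, so the figured bass is 6.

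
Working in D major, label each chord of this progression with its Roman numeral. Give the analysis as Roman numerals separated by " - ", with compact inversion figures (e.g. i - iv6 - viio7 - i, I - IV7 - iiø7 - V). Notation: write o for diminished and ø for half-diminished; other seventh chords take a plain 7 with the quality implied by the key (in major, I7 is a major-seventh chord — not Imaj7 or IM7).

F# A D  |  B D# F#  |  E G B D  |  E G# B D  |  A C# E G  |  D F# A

I6 - V/ii - ii7 - V7/V - V7 - I

F#-A-D has root D, degree 1 in D major, so I6.
B-D#-F#: a major triad on B, the applied dominant of ii → V/ii.
E-G-B-D: root E is the supertonic; minor seventh chord there is ii7.
E-G#-B-D: chromatic; E is V of V, so V7/V.
A-C#-E-G: dominant seventh chord on A = scale degree 5 → V7.
D-F#-A has root D, degree 1 in D major, so I.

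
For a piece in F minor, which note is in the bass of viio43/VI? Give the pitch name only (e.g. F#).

The applied chord viio43/VI is rooted on C: C-Eb-Gb-Bbb.
The figure 43 means second inversion — the fifth is in the bass.

Gb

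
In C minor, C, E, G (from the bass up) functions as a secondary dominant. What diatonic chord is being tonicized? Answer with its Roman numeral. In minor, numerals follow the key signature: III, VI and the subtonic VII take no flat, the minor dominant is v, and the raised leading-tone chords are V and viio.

iv

The chord is a major triad on C.
A dominant resolves down a perfect fifth: C → F. In C minor, F is scale degree 4, i.e. iv.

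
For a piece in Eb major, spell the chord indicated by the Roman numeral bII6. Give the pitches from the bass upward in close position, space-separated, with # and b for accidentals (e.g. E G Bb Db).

bII6 is the Neapolitan sixth — a major triad on the lowered second degree, here in its customary first inversion. In Eb major that root is Fb.
So the chord is Fb-Ab-Cb.
With the 6 figure the chord is in first inversion; from the bass Ab upward in close position it reads Ab-Cb-Fb.

Ab Cb Fb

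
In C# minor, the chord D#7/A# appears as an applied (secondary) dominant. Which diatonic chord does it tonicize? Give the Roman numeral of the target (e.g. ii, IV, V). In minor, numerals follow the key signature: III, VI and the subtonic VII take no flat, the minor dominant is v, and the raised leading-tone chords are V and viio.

V

The chord is a dominant seventh chord on D#.
A dominant resolves down a perfect fifth: D# → G#. In C# minor, G# is scale degree 5, i.e. V.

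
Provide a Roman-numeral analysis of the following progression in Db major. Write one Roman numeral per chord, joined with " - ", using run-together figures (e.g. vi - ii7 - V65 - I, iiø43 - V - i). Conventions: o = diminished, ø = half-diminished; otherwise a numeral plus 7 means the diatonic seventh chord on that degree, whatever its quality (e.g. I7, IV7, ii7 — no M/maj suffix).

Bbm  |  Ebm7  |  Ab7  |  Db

vi - ii7 - V7 - I

Bbm: root Bb is the submediant; minor triad there is vi.
Ebm7 has root Eb, degree 2 in Db major, so ii7.
Ab7: dominant seventh chord on Ab = scale degree 5 → V7.
Db: major triad on Db = scale degree 1 → I.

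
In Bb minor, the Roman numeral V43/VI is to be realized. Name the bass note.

The applied chord V43/VI is rooted on Db: Db-F-Ab-Cb.
The figure 43 means second inversion — the fifth is in the bass.

Ab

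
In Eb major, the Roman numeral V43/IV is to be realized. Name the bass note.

The applied chord V43/IV is rooted on Eb: Eb-G-Bb-Db.
The figure 43 means second inversion — the fifth is in the bass.

Bb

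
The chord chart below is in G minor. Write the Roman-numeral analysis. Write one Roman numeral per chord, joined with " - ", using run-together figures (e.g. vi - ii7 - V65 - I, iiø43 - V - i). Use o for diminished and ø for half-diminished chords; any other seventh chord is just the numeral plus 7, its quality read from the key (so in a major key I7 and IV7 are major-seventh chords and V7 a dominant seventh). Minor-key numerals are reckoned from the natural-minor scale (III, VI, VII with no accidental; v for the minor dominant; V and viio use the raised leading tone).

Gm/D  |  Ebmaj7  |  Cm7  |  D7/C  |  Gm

i64 - VI7 - iv7 - V42 - i

Gm/D: minor triad on G = scale degree 1 → i64.
Ebmaj7: major seventh chord on Eb = scale degree 6 → VI7.
Cm7: root C is the subdominant; minor seventh chord there is iv7.
D7/C: dominant seventh chord on D = scale degree 5 → V42.
Gm: minor triad on G = scale degree 1 → i.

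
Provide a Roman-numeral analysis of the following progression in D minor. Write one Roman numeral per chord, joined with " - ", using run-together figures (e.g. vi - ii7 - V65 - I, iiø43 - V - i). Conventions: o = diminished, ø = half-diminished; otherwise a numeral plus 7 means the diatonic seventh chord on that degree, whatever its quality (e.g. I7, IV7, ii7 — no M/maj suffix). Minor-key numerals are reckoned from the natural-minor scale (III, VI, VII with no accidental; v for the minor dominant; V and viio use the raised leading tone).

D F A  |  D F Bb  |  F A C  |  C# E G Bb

i - VI6 - III - viio7

D-F-A: minor triad on D = scale degree 1 → i.
D-F-Bb: root Bb is the submediant; major triad there is VI6.
F-A-C: root F is the mediant; major triad there is III.
C#-E-G-Bb: fully diminished seventh chord on C# = scale degree 7 → viio7.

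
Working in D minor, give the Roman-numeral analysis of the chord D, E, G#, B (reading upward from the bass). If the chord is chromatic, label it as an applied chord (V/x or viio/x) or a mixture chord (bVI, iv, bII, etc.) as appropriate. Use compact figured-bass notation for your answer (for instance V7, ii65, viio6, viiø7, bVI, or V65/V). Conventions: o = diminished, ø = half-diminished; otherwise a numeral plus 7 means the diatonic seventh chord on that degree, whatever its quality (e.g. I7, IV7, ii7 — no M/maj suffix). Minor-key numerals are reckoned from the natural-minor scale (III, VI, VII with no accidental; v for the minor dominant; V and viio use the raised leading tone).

The pitches E-G#-B-D form a dominant seventh chord rooted on E.
E is not a diatonic chord root with this quality in D minor, but it lies a perfect fifth above A (V), so the chord functions as an applied dominant of V.
With D in the bass the chord is in third inversion, so the figured bass is 42.

V42/V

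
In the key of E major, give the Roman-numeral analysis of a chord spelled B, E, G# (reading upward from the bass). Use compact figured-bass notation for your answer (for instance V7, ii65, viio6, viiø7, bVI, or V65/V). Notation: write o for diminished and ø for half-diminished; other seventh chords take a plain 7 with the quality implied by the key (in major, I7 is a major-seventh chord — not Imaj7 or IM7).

I64

The pitches E-G#-B form a major triad rooted on E.
E is scale degree 1 in E major, and a major triad on that degree is written I.
With B in the bass the chord is in second inversion, so the figured bass is 64.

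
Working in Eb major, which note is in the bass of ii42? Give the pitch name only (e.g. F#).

ii in Eb major has root F; the chord is F-Ab-C-Eb.
The figure 42 means third inversion — the seventh is in the bass.

Eb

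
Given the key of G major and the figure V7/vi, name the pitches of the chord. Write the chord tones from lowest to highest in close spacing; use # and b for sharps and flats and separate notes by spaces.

B D# F# A

The slash means an applied dominant: we want the dominant of vi. In G major, vi is E minor, and its dominant is built on B.
Building a dominant seventh chord on B gives B-D#-F#-A.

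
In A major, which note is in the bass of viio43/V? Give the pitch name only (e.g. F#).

A

The applied chord viio43/V is rooted on D#: D#-F#-A-C.
The figure 43 means second inversion — the fifth is in the bass.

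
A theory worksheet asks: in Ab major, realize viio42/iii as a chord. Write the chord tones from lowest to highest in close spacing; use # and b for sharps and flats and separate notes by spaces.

The slash marks an applied leading-tone chord: viio of iii. In Ab major, iii is C, so the leading tone to it is B, a half step below.
Building a fully diminished seventh chord on B gives B-D-F-Ab.
The figured bass 42 indicates third inversion, placing the seventh (Ab) in the bass: Ab-B-D-F.

Ab B D F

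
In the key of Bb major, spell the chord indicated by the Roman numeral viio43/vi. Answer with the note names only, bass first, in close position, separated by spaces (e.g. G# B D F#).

viio43/vi is a secondary leading-tone chord. The target vi is G in Bb major; the applied chord is rooted a semitone below, on F#.
Building a fully diminished seventh chord on F# gives F#-A-C-Eb.
The figured bass 43 indicates second inversion, placing the fifth (C) in the bass: C-Eb-F#-A.

C Eb F# A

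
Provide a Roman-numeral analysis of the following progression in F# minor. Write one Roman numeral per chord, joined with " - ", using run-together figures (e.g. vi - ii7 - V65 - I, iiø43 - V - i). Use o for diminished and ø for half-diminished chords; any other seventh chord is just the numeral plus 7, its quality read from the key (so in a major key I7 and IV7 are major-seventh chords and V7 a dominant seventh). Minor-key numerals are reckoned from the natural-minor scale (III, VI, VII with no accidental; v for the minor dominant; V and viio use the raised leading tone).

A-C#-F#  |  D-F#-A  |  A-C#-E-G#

A-C#-F# has root F#, degree 1 in F# minor, so i6.
D-F#-A: root D is the submediant; major triad there is VI.
A-C#-E-G#: major seventh chord on A = scale degree 3 → III7.

i6 - VI - III7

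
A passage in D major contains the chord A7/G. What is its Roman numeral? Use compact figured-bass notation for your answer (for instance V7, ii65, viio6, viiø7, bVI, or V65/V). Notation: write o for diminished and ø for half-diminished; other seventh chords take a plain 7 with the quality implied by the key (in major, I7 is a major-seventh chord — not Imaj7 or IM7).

V42

Stacked in thirds the chord is A-C#-E-G: a dominant seventh chord on A.
A is scale degree 5 in D major, and a dominant seventh chord on that degree is written V7.
With G in the bass the chord is in third inversion, so the figured bass is 42.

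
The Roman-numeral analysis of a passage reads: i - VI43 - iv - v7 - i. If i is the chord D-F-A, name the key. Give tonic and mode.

D minor

The anchor chord is a minor triad on D, labeled i.
If D is scale degree 1 and the mode makes that degree carry a minor triad, the tonic is D and the mode is minor.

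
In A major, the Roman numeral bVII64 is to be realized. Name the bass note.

D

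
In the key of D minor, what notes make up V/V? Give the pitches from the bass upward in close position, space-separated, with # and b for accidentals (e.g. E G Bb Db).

E G# B

V/V is a secondary dominant — the dominant triad of V. V in D minor is A, so the applied chord's root is E, a perfect fifth above.
Building a major triad on E gives E-G#-B.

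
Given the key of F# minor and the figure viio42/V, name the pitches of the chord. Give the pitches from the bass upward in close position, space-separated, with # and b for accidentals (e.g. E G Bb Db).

viio42/V is a secondary leading-tone chord. The target V is C# in F# minor; the applied chord is rooted a semitone below, on B#.
Building a fully diminished seventh chord on B# gives B#-D#-F#-A.
With the 42 figure the chord is in third inversion; from the bass A upward in close position it reads A-B#-D#-F#.

A B# D# F#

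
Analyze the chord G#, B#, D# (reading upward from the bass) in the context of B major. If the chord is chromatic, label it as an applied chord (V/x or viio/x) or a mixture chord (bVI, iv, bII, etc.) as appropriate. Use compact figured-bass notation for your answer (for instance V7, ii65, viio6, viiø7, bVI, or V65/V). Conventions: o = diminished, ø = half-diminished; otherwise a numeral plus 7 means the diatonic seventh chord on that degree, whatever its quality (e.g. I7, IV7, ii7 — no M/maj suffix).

Stacked in thirds the chord is G#-B#-D#: a major triad on G#.
G# is not a diatonic chord root with this quality in B major, but it lies a perfect fifth above C# (ii), so the chord functions as an applied dominant of ii.

V/ii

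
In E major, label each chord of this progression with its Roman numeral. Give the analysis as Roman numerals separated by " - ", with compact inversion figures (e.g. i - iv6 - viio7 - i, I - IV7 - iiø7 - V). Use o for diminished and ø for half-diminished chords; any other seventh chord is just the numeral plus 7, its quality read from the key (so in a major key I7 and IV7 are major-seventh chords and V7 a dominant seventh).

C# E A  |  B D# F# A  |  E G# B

IV6 - V7 - I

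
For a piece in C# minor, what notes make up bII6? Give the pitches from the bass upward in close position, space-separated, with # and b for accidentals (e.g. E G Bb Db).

F# A D

Scale degree 2 in C# minor is D#; lowering it a half step gives D. bII6 is the Neapolitan sixth — a major triad on the lowered second degree, here in its customary first inversion.
So the chord is D-F#-A, a major triad.
With the 6 figure the chord is in first inversion; from the bass F# upward in close position it reads F#-A-D.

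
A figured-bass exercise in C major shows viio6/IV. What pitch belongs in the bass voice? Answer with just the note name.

The applied chord viio6/IV is rooted on E: E-G-Bb.
The figure 6 means first inversion — the third is in the bass.

G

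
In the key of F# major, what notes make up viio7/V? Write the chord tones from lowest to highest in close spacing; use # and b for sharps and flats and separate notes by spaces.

viio7/V is a secondary leading-tone chord. The target V is C# in F# major; the applied chord is rooted a semitone below, on B#.
Building a fully diminished seventh chord on B# gives B#-D#-F#-A.

B# D# F# A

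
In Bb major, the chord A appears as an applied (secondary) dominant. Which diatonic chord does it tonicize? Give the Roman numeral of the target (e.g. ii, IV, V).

iii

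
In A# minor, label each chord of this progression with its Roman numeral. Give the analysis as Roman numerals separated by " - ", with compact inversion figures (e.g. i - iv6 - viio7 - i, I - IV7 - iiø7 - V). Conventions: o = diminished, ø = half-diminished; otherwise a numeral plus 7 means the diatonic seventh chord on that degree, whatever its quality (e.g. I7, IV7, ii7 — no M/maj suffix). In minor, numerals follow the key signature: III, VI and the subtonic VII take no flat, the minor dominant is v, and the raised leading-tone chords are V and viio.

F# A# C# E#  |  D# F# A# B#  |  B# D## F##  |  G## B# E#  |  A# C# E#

VI7 - iiø65 - V/V - V6 - i

F#-A#-C#-E# has root F#, degree 6 in A# minor, so VI7.
D#-F#-A#-B# has root B#, degree 2 in A# minor, so iiø65.
B#-D##-F##: a major triad on B#, the applied dominant of V → V/V.
G##-B#-E#: major triad on E# = scale degree 5 → V6.
A#-C#-E#: root A# is the tonic; minor triad there is i.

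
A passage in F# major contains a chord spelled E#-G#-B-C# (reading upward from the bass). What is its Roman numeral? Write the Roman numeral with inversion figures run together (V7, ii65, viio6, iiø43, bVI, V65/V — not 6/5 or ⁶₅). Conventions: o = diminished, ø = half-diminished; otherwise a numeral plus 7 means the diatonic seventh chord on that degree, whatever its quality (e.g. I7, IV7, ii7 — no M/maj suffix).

V65

Stacked in thirds the chord is C#-E#-G#-B: a dominant seventh chord on C#.
In F# major, C# is the dominant; the diatonic dominant seventh chord there is V7.
With E# in the bass the chord is in first inversion, so the figured bass is 65.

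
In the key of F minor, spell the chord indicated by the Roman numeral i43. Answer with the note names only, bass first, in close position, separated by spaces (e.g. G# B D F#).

C Eb F Ab

The numeral's case and figure indicate a minor seventh chord. In F minor its root, the tonic, is F.
That chord is spelled F-Ab-C-Eb.
With the 43 figure the chord is in second inversion; from the bass C upward in close position it reads C-Eb-F-Ab.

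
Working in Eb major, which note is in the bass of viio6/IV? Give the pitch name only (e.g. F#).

Bb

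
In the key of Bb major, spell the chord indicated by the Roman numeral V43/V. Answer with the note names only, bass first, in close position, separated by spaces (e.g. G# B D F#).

V43/V is a secondary dominant — the dominant seventh of V. V in Bb major is F, so the applied chord's root is C, a perfect fifth above.
Building a dominant seventh chord on C gives C-E-G-Bb.
With the 43 figure the chord is in second inversion; from the bass G upward in close position it reads G-Bb-C-E.

G Bb C E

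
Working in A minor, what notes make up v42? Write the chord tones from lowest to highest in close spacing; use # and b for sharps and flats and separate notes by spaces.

In A minor, the fifth degree is E, and the diatonic chord built there is a minor seventh chord.
That chord is spelled E-G-B-D.
With the 42 figure the chord is in third inversion; from the bass D upward in close position it reads D-E-G-B.

D E G B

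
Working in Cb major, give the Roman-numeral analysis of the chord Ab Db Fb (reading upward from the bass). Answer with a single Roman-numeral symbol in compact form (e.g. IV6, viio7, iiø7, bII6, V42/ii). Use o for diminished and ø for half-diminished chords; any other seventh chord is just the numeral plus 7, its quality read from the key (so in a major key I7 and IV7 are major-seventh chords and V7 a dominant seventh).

ii64

The pitches Db-Fb-Ab form a minor triad rooted on Db.
Db is scale degree 2 in Cb major, and a minor triad on that degree is written ii.
With Ab in the bass the chord is in second inversion, so the figured bass is 64.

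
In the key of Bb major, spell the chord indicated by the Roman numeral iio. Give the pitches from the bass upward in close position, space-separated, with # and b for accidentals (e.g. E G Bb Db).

iio is the diminished supertonic triad, borrowed from the parallel minor. In Bb major that root is C.
So the chord is C-Eb-Gb, a diminished triad.

C Eb Gb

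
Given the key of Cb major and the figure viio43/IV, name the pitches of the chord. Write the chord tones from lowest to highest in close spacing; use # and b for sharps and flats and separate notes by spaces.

The slash marks an applied leading-tone chord: viio of IV. In Cb major, IV is Fb, so the leading tone to it is Eb, a half step below.
Building a fully diminished seventh chord on Eb gives Eb-Gb-Bbb-Dbb.
The figured bass 43 indicates second inversion, placing the fifth (Bbb) in the bass: Bbb-Dbb-Eb-Gb.

Bbb Dbb Eb Gb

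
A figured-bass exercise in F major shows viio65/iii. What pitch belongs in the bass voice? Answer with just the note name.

B

The applied chord viio65/iii is rooted on G#: G#-B-D-F.
The figure 65 means first inversion — the third is in the bass.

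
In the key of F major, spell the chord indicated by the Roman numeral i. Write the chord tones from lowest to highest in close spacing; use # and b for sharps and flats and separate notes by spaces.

F Ab C

i is the minor tonic, borrowed from the parallel minor. In F major that root is F.
So the chord is F-Ab-C, a minor triad.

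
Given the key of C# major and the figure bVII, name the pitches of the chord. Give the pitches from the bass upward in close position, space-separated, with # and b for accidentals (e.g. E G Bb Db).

Scale degree 7 in C# major is B#; lowering it a half step gives B. bVII is a major triad on the lowered seventh degree (the subtonic), borrowed from the parallel minor.
So the chord is B-D#-F#.

B D# F#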